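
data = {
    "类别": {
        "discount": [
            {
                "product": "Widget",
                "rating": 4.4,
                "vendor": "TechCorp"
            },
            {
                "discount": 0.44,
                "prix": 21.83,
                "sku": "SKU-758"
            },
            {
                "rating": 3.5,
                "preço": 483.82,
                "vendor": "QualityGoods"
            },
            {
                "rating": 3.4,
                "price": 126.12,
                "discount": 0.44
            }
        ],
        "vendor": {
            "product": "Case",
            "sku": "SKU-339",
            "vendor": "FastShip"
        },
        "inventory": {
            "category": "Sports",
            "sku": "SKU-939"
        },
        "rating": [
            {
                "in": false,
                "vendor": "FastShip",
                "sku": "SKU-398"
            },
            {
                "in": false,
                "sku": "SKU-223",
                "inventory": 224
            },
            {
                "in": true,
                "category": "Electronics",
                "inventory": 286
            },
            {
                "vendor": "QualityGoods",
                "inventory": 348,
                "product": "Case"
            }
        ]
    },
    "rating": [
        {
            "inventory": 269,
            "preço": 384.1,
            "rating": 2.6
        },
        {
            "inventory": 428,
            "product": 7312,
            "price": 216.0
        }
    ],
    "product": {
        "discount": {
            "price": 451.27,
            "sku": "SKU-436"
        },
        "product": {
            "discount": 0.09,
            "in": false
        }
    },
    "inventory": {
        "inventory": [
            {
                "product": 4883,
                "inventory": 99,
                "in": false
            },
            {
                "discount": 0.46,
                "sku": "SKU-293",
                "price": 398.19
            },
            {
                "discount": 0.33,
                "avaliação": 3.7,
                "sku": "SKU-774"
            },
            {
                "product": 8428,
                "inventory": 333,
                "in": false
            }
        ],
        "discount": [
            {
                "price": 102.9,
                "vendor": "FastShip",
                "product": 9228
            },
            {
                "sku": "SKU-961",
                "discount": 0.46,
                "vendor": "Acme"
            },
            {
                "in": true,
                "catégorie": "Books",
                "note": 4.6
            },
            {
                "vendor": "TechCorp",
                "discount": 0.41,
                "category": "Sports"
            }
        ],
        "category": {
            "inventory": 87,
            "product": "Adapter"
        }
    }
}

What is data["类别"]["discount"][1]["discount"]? 0.44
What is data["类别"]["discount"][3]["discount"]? 0.44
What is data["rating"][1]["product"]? 7312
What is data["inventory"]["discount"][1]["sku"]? "SKU-961"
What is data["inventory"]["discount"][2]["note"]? 4.6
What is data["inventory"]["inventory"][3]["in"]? False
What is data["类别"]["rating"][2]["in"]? True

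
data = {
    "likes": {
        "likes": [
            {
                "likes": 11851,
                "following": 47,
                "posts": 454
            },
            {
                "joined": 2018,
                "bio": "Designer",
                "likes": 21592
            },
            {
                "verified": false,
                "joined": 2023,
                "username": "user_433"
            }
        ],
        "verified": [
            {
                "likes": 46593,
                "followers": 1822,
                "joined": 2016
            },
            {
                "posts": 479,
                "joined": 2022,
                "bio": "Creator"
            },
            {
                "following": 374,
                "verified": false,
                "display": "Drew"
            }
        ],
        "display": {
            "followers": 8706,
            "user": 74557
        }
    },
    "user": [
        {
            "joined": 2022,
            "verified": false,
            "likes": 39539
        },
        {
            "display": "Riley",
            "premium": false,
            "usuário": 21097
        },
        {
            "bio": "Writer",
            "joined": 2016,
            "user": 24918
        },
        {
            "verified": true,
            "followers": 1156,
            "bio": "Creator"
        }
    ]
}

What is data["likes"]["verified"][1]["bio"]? "Creator"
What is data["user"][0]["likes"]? 39539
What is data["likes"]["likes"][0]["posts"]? 454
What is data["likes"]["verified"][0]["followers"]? 1822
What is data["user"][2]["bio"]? "Writer"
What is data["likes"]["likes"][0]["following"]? 47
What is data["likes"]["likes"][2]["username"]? "user_433"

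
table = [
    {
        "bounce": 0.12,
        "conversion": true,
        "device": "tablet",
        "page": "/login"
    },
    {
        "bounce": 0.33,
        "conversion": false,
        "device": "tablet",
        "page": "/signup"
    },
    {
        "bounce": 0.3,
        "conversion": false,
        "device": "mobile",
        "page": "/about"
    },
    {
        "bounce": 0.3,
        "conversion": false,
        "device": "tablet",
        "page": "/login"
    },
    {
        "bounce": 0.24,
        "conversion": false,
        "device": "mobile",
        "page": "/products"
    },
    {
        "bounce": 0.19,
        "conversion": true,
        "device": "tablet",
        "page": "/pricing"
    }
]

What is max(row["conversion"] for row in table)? True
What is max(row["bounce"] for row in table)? 0.33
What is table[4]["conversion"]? False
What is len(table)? 6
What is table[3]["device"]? "tablet"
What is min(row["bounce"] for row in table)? 0.12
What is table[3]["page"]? "/login"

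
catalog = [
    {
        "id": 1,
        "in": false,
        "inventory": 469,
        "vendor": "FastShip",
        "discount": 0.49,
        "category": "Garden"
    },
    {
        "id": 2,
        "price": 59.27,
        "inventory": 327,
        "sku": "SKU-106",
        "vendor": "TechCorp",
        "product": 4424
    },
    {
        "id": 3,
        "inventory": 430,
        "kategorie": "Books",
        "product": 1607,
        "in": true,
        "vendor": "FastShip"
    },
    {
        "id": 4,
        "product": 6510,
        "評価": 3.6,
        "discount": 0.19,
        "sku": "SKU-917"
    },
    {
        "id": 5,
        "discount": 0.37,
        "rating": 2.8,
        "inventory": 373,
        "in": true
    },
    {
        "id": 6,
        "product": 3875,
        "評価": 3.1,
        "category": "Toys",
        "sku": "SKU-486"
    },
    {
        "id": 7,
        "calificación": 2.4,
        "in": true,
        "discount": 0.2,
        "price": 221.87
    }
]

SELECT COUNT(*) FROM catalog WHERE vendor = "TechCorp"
1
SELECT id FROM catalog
[1, 2, 3, 4, 5, 6, 7]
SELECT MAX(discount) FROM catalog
0.49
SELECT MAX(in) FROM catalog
True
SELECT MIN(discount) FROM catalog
0.19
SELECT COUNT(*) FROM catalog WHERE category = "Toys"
1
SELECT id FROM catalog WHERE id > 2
[3, 4, 5, 6, 7]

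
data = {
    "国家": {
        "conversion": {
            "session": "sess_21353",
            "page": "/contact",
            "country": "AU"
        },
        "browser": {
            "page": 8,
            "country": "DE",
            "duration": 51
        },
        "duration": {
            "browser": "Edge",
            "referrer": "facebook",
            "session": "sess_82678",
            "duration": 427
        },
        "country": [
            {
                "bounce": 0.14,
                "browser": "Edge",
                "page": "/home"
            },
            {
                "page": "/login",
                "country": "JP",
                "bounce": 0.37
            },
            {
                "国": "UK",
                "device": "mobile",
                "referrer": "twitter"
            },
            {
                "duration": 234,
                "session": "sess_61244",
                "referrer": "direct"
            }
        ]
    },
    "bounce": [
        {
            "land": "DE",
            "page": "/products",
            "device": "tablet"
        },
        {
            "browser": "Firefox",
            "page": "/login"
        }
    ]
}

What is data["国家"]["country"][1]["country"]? "JP"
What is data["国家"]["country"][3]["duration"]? 234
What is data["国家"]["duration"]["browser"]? "Edge"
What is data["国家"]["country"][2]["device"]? "mobile"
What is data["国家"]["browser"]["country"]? "DE"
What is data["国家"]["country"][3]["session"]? "sess_61244"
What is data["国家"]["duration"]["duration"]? 427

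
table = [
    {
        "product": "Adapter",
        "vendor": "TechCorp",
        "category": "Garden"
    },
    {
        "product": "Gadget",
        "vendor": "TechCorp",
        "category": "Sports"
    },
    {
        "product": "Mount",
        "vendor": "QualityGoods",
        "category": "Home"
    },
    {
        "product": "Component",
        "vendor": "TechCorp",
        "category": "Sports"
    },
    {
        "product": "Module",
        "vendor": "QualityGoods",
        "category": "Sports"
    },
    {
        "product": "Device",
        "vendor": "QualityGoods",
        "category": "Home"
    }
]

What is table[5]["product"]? "Device"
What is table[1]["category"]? "Sports"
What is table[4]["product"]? "Module"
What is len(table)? 6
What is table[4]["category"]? "Sports"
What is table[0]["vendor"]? "TechCorp"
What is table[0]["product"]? "Adapter"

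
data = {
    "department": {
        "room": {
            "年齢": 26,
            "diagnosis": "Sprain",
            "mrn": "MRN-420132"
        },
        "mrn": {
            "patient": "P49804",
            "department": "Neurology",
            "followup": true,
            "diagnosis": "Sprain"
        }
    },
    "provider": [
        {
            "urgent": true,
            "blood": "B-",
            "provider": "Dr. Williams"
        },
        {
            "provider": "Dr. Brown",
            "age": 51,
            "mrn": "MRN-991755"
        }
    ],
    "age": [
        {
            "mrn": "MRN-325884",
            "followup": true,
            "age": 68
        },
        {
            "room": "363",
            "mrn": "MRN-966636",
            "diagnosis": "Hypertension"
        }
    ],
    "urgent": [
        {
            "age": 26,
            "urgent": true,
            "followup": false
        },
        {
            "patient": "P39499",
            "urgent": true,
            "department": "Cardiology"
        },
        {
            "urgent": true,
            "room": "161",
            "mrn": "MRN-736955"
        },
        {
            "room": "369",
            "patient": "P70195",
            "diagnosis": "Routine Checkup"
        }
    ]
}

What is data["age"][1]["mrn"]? "MRN-966636"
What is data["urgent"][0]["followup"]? False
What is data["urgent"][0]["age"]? 26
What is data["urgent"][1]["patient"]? "P39499"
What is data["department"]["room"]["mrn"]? "MRN-420132"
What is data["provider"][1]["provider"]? "Dr. Brown"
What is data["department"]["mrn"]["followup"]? True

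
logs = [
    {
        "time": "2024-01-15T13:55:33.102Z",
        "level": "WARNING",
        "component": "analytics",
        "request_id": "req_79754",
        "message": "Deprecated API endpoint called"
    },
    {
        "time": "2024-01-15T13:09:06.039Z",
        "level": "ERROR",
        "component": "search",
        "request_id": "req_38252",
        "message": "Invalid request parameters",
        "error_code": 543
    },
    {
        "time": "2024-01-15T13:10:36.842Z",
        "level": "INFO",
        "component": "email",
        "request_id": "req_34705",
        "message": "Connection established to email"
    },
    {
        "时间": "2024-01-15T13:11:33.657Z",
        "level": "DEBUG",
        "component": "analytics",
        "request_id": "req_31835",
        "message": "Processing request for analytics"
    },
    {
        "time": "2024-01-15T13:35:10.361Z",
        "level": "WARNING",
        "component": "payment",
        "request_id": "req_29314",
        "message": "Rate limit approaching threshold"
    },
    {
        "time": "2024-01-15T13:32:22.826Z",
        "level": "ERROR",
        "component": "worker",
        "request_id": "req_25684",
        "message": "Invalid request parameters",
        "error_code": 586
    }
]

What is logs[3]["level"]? "DEBUG"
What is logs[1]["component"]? "search"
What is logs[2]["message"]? "Connection established to email"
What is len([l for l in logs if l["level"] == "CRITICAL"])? 0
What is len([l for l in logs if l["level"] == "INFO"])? 1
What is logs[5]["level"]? "ERROR"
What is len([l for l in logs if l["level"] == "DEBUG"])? 1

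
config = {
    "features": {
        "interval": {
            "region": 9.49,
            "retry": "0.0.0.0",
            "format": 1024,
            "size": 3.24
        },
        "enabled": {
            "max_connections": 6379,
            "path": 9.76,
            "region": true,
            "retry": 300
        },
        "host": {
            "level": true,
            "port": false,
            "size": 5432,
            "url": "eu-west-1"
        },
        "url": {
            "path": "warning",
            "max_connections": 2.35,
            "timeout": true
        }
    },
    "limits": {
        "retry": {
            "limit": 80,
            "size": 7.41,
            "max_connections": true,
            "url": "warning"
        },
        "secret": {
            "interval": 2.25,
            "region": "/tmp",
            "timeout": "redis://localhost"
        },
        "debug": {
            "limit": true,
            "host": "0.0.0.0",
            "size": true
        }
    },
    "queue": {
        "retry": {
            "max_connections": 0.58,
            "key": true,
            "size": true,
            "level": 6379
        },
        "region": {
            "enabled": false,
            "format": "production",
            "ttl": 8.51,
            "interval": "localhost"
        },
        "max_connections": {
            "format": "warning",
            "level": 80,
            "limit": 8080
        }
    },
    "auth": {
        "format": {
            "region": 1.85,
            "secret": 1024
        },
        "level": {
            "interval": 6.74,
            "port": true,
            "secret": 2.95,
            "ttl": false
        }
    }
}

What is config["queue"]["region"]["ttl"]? 8.51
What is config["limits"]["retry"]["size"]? 7.41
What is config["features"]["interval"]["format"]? 1024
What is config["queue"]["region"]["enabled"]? False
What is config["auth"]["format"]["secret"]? 1024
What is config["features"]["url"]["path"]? "warning"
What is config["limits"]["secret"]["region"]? "/tmp"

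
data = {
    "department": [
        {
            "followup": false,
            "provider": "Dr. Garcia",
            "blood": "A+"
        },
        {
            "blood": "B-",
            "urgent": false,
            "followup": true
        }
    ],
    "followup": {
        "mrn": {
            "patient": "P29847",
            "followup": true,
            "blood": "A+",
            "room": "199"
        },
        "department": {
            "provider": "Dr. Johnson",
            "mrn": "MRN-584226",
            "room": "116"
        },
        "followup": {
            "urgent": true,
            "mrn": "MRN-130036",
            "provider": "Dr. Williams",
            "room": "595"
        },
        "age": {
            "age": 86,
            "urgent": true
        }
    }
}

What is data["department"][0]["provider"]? "Dr. Garcia"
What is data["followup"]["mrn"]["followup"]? True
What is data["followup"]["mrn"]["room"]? "199"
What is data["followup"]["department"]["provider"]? "Dr. Johnson"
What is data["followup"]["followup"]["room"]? "595"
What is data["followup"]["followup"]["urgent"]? True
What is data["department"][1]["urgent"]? False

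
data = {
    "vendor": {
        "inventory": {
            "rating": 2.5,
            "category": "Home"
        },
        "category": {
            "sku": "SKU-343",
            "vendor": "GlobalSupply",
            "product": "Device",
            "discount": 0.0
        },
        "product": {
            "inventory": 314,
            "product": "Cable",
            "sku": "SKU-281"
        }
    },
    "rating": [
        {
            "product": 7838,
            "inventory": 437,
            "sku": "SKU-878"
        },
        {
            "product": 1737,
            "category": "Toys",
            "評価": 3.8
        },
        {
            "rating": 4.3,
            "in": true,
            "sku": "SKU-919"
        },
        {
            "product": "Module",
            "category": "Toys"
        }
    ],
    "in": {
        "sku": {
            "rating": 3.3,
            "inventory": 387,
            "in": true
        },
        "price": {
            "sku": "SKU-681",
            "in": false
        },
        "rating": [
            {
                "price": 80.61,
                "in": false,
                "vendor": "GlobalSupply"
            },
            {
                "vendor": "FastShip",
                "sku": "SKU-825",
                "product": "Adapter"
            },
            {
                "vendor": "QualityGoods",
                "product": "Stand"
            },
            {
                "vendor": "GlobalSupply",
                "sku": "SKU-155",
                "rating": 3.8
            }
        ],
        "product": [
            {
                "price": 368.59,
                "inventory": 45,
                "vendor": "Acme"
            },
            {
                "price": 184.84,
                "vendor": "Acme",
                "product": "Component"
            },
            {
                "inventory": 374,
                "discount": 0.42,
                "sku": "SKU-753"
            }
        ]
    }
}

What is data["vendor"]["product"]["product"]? "Cable"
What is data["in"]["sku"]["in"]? True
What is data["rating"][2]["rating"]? 4.3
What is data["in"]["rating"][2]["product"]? "Stand"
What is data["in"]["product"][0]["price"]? 368.59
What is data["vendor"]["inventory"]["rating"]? 2.5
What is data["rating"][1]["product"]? 1737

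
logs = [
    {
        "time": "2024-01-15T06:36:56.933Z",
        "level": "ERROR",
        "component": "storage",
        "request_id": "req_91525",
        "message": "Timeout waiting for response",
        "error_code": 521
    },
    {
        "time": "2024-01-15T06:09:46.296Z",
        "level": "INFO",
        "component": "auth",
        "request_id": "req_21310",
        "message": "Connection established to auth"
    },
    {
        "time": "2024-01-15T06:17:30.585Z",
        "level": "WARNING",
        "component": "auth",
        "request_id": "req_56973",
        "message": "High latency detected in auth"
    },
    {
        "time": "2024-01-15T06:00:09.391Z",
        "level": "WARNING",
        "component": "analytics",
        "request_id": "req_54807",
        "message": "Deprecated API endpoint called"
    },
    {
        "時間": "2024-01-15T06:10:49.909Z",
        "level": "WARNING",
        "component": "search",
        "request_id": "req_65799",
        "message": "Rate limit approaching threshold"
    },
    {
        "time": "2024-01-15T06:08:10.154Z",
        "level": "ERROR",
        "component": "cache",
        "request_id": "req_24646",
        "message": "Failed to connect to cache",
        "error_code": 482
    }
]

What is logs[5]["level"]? "ERROR"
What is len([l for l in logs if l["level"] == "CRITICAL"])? 0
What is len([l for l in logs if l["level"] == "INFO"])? 1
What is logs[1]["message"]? "Connection established to auth"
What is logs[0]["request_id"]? "req_91525"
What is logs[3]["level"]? "WARNING"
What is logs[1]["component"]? "auth"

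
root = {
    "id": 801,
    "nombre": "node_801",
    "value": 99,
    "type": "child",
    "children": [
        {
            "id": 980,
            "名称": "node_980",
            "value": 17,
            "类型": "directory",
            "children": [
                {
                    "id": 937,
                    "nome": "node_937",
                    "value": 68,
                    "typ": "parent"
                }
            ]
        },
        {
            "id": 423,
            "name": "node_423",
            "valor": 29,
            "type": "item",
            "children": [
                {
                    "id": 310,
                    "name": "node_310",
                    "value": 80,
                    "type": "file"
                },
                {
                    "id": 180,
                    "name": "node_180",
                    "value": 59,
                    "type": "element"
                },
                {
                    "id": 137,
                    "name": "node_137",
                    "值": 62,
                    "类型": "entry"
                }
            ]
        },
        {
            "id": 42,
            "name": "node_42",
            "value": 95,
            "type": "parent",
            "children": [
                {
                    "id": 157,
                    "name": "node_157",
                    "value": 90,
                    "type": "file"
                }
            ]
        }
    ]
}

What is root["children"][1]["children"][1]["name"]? "node_180"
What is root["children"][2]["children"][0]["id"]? 157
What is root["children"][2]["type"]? "parent"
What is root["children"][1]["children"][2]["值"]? 62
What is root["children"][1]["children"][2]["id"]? 137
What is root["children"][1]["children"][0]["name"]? "node_310"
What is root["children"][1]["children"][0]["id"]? 310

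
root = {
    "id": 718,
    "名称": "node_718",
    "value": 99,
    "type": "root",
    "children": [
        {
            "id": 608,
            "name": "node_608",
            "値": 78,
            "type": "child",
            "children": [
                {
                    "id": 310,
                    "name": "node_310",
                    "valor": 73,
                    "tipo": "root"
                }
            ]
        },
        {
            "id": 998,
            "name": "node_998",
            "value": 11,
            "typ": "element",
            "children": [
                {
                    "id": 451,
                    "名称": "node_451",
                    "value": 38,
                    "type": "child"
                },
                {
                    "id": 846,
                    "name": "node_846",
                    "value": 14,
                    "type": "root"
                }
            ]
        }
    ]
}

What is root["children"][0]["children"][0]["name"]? "node_310"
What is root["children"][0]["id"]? 608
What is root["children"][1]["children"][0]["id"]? 451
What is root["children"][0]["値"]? 78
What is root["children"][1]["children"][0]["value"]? 38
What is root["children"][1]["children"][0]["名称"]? "node_451"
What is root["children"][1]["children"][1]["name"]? "node_846"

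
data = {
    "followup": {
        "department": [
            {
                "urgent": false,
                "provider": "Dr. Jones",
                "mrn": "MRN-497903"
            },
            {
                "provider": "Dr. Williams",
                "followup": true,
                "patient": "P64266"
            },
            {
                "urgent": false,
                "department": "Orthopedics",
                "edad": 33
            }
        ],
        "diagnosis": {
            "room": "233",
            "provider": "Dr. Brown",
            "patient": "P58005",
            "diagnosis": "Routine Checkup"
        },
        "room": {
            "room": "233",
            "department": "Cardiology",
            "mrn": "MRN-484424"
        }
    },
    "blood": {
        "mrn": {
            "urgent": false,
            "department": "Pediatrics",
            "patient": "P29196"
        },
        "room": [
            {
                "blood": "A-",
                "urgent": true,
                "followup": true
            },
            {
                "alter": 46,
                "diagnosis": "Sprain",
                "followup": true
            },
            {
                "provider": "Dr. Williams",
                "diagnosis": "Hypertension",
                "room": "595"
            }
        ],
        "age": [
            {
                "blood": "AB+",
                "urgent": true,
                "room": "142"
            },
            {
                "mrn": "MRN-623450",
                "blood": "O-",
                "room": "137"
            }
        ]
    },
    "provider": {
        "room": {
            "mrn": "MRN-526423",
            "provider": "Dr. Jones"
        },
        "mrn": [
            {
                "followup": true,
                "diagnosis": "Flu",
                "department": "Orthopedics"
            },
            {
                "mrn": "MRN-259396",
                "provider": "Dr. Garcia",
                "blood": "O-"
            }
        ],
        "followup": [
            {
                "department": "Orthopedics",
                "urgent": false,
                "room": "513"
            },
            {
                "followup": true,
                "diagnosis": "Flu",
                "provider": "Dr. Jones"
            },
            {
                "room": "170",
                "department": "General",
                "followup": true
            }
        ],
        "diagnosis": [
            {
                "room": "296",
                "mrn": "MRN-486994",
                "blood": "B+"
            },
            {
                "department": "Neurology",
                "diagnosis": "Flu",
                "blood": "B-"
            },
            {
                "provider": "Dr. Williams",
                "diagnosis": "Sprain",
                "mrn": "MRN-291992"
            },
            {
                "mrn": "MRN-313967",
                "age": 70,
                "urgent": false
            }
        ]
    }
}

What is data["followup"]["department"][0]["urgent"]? False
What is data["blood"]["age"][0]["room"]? "142"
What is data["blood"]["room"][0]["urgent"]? True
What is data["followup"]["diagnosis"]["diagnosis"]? "Routine Checkup"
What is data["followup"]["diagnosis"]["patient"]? "P58005"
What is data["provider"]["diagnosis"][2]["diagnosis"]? "Sprain"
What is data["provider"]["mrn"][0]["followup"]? True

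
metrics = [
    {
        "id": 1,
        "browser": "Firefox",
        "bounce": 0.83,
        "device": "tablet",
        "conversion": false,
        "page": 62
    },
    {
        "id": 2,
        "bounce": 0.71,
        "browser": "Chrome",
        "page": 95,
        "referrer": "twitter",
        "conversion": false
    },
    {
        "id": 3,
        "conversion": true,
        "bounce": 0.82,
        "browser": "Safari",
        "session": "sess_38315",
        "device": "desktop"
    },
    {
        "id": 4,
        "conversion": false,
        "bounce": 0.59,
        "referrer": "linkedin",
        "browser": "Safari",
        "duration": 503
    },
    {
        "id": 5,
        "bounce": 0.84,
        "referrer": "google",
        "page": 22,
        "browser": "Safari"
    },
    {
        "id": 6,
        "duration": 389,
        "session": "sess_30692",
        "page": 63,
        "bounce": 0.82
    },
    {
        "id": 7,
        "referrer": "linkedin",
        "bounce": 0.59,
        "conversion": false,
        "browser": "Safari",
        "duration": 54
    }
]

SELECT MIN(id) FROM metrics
1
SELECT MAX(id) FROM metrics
7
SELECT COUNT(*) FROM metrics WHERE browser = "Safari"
4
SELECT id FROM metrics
[1, 2, 3, 4, 5, 6, 7]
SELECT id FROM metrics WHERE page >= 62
[1, 2, 6]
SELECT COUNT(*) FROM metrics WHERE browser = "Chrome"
1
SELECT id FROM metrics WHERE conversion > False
[3]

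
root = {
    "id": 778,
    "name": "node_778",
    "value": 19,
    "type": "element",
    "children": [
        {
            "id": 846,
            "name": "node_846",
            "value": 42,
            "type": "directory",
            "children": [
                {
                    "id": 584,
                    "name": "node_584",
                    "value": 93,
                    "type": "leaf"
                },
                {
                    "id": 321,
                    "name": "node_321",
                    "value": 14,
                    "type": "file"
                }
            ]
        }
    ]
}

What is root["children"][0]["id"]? 846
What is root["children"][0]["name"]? "node_846"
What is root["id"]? 778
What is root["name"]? "node_778"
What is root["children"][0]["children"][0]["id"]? 584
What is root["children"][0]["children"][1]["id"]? 321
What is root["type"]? "element"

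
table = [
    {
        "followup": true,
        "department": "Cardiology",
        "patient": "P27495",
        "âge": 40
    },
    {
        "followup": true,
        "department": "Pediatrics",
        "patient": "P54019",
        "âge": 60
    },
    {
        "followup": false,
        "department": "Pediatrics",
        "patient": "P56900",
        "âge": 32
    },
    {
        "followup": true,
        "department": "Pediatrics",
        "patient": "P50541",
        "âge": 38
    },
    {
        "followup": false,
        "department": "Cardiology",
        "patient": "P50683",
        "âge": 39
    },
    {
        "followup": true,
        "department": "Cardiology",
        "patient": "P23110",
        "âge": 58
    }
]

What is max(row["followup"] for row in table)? True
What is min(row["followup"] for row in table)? False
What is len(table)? 6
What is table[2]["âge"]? 32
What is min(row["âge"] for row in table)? 32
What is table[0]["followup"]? True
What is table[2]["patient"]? "P56900"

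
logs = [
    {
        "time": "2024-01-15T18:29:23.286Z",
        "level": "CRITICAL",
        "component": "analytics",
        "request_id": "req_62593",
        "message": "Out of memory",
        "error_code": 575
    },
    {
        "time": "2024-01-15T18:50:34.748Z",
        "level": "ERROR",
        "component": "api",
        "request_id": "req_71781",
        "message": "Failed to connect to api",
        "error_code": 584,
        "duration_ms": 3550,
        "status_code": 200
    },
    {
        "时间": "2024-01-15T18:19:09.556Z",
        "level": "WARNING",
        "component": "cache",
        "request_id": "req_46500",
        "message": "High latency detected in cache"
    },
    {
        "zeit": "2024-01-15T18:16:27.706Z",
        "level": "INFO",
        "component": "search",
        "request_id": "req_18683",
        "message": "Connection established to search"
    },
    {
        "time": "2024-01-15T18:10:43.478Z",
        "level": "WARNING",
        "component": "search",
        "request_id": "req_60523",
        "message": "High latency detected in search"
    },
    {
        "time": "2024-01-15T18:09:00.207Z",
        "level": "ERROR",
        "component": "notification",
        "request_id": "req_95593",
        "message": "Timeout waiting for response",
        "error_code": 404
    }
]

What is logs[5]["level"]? "ERROR"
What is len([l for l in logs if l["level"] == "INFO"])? 1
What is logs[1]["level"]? "ERROR"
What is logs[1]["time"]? "2024-01-15T18:50:34.748Z"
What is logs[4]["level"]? "WARNING"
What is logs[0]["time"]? "2024-01-15T18:29:23.286Z"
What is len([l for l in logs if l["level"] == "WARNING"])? 2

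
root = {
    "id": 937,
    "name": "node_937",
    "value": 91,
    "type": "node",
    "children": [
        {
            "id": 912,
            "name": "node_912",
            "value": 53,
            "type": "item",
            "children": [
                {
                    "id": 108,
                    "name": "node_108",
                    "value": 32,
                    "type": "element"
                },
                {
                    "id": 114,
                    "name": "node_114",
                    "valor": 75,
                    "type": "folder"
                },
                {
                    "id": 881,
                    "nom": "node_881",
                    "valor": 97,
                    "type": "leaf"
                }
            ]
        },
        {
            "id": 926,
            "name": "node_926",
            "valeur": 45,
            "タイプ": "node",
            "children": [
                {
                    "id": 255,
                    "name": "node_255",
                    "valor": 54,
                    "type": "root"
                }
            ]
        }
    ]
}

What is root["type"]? "node"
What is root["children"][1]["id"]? 926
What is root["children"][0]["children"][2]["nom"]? "node_881"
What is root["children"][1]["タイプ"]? "node"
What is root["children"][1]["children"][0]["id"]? 255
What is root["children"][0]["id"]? 912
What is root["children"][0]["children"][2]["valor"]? 97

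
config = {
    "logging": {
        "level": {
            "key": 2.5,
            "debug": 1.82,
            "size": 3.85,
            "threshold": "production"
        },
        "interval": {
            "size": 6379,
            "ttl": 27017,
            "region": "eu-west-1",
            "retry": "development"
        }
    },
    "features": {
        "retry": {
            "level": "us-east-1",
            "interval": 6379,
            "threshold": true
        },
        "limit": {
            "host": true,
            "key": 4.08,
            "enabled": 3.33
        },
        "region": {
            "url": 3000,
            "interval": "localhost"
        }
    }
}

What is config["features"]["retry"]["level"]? "us-east-1"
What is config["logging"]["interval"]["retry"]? "development"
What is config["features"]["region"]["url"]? 3000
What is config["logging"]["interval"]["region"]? "eu-west-1"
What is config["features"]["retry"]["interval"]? 6379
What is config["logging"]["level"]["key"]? 2.5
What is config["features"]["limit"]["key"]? 4.08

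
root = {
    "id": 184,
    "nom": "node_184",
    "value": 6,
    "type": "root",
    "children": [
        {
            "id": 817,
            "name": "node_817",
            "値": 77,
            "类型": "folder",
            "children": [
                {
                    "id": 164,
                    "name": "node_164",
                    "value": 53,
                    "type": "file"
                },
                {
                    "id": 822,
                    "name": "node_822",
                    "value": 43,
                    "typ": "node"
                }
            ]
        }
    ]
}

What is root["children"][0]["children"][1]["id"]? 822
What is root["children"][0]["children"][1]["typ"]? "node"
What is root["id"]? 184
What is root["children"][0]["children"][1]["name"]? "node_822"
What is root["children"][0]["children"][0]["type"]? "file"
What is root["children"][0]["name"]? "node_817"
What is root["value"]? 6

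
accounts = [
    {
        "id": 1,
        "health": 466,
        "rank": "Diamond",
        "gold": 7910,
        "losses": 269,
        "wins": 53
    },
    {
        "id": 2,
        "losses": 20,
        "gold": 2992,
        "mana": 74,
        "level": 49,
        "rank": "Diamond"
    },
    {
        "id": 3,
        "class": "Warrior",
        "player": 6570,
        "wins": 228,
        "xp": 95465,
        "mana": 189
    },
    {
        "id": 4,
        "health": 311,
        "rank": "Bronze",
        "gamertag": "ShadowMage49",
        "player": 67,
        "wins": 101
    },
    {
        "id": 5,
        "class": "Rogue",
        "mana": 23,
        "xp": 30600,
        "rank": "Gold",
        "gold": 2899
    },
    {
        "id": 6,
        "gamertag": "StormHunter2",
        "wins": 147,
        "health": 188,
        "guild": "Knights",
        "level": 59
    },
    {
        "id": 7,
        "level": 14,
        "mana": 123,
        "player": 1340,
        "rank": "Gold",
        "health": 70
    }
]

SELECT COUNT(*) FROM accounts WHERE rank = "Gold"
2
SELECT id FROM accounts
[1, 2, 3, 4, 5, 6, 7]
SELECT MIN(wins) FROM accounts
53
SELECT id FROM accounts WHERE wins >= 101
[3, 4, 6]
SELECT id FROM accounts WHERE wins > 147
[3]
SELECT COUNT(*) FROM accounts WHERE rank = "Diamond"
2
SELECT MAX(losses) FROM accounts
269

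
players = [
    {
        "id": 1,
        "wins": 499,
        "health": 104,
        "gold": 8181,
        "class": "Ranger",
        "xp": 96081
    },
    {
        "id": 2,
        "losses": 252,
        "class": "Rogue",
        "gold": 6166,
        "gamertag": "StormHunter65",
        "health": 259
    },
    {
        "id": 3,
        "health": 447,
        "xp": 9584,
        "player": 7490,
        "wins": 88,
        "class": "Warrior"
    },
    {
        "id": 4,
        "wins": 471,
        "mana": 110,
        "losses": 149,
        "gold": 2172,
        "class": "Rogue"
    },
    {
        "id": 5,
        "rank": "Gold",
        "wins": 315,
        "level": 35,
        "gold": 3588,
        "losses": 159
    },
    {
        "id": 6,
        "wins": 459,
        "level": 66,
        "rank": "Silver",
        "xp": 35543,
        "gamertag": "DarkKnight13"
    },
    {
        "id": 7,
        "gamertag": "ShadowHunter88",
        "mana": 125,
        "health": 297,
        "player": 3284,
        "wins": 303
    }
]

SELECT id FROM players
[1, 2, 3, 4, 5, 6, 7]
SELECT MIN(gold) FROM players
2172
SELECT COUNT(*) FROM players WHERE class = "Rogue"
2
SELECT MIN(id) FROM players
1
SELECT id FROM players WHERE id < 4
[1, 2, 3]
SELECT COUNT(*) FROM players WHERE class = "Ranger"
1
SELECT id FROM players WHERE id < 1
[]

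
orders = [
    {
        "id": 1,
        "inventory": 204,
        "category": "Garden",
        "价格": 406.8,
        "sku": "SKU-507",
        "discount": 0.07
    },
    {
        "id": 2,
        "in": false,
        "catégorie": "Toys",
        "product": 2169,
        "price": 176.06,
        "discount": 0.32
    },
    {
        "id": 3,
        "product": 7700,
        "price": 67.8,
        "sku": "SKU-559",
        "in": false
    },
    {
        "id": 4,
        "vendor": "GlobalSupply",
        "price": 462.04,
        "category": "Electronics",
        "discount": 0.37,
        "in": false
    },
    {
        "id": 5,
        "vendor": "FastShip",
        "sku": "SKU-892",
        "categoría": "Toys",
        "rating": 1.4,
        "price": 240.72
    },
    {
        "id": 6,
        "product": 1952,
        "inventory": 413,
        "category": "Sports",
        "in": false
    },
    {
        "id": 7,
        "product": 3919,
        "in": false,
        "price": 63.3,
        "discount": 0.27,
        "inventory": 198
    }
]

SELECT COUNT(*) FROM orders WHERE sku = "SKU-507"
1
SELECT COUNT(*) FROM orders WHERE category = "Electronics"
1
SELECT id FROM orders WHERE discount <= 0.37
[1, 2, 4, 7]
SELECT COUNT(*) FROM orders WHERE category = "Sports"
1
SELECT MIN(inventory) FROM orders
198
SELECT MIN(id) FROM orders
1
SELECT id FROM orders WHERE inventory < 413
[1, 7]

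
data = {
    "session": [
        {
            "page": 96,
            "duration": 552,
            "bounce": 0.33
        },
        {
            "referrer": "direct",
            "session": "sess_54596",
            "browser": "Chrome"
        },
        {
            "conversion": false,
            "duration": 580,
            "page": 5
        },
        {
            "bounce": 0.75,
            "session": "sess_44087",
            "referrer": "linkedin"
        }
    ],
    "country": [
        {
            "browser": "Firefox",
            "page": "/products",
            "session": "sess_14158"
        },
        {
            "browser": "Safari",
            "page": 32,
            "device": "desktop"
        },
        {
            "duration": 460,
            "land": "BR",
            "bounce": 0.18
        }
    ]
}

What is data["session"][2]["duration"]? 580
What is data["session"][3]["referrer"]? "linkedin"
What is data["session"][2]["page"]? 5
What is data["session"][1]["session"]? "sess_54596"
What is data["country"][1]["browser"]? "Safari"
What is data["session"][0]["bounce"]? 0.33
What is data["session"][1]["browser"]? "Chrome"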